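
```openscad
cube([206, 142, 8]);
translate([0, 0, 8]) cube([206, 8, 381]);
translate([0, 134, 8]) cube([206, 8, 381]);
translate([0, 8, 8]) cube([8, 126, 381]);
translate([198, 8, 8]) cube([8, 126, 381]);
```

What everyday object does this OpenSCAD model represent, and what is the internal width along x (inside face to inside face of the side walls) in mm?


An open box. The internal width is 190 mm.

A 206×142 base slab with four walls standing on it — an open box. The base is 206 mm wide and the walls are 8 mm thick, so the internal width is 206 − 2 × 8 = 190 mm.


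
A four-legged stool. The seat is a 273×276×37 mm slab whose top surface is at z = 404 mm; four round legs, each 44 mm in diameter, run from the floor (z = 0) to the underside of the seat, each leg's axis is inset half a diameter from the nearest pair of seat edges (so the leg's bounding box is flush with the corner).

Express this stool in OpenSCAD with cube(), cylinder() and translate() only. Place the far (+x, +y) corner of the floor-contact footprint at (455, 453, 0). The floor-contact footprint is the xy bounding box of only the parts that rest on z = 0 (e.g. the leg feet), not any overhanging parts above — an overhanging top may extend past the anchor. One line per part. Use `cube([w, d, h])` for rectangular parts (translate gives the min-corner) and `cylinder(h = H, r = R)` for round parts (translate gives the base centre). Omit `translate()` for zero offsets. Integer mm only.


translate([182, 177, 367]) cube([273, 276, 37]);
translate([204, 199, 0]) cylinder(h = 367, r = 22);
translate([433, 199, 0]) cylinder(h = 367, r = 22);
translate([204, 431, 0]) cylinder(h = 367, r = 22);
translate([433, 431, 0]) cylinder(h = 367, r = 22);


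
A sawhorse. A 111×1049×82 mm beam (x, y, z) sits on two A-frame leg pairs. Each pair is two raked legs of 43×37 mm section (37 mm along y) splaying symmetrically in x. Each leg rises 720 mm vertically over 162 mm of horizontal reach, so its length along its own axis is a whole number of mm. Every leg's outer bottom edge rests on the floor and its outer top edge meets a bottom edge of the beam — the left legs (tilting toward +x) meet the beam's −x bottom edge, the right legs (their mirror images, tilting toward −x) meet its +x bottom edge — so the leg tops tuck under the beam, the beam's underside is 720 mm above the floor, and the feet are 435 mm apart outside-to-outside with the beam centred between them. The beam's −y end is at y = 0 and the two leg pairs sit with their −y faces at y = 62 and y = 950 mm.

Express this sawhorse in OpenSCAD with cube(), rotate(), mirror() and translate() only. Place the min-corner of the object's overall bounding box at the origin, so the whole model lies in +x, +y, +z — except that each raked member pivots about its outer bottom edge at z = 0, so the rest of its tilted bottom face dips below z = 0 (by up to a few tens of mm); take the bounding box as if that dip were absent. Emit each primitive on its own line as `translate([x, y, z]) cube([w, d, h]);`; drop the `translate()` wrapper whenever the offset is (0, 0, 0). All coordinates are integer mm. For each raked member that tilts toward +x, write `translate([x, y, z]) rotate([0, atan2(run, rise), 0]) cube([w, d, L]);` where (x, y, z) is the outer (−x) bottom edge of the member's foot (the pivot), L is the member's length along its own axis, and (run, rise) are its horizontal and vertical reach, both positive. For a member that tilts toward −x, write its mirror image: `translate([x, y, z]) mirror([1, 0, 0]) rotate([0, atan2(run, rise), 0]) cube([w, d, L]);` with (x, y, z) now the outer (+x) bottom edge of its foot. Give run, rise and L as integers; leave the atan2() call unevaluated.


translate([162, 0, 720]) cube([111, 1049, 82]);
translate([0, 62, 0]) rotate([0, atan2(162, 720), 0]) cube([43, 37, 738]);
translate([435, 62, 0]) mirror([1, 0, 0]) rotate([0, atan2(162, 720), 0]) cube([43, 37, 738]);
translate([0, 950, 0]) rotate([0, atan2(162, 720), 0]) cube([43, 37, 738]);
translate([435, 950, 0]) mirror([1, 0, 0]) rotate([0, atan2(162, 720), 0]) cube([43, 37, 738]);


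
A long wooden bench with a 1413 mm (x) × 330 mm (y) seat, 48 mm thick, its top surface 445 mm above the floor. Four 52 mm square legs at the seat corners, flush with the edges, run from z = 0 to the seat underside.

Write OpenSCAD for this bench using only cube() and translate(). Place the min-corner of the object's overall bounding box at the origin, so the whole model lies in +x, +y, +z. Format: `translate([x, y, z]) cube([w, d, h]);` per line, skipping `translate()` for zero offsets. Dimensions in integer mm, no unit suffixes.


// leg_h = 445 − 48 = 397
translate([0, 0, 397]) cube([1413, 330, 48]);
cube([52, 52, 397]);
translate([0, 278, 0]) cube([52, 52, 397]);
translate([1361, 0, 0]) cube([52, 52, 397]);
translate([1361, 278, 0]) cube([52, 52, 397]);


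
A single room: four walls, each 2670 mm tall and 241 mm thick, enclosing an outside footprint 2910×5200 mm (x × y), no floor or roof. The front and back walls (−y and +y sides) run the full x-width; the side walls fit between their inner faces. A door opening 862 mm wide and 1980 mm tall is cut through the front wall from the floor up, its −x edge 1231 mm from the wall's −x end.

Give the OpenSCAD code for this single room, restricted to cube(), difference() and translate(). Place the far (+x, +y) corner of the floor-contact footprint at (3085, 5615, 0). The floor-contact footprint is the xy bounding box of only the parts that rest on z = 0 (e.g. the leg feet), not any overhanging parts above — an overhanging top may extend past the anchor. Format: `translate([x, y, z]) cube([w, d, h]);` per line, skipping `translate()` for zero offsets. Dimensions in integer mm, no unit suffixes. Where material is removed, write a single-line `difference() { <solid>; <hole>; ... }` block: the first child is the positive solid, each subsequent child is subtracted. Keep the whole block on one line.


difference() { translate([175, 415, 0]) cube([2910, 241, 2670]); translate([1406, 415, 0]) cube([862, 241, 1980]); }
translate([175, 5374, 0]) cube([2910, 241, 2670]);
translate([175, 656, 0]) cube([241, 4718, 2670]);
translate([2844, 656, 0]) cube([241, 4718, 2670]);


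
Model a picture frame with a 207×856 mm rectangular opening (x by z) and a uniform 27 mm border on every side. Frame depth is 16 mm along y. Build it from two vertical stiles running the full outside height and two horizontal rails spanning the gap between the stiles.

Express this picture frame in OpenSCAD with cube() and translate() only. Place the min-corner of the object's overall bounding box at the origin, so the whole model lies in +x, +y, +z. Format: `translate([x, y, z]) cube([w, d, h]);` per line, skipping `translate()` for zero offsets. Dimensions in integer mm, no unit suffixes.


cube([27, 16, 910]);
translate([234, 0, 0]) cube([27, 16, 910]);
translate([27, 0, 0]) cube([207, 16, 27]);
translate([27, 0, 883]) cube([207, 16, 27]);


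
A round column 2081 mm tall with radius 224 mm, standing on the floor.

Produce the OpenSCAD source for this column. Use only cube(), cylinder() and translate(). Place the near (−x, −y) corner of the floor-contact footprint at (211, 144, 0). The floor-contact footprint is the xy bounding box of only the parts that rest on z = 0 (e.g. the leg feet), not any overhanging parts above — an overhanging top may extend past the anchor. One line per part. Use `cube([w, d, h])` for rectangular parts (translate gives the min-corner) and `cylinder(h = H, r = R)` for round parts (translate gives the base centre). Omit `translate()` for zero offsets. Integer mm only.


translate([435, 368, 0]) cylinder(h = 2081, r = 224);


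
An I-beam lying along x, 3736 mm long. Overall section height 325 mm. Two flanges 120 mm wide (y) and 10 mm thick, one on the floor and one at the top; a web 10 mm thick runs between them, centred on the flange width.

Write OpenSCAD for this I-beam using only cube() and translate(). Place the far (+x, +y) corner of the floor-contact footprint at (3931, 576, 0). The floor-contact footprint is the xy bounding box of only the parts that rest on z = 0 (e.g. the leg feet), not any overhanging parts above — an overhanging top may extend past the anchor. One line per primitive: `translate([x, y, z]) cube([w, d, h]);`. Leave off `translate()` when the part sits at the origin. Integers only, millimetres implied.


translate([195, 456, 0]) cube([3736, 120, 10]);
translate([195, 511, 10]) cube([3736, 10, 305]);
translate([195, 456, 315]) cube([3736, 120, 10]);


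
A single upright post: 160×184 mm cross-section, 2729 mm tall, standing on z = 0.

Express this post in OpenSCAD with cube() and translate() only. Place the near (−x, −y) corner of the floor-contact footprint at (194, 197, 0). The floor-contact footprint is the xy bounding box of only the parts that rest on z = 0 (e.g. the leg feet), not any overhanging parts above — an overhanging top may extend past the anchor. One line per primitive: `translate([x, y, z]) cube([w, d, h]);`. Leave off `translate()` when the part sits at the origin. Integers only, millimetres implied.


translate([194, 197, 0]) cube([160, 184, 2729]);


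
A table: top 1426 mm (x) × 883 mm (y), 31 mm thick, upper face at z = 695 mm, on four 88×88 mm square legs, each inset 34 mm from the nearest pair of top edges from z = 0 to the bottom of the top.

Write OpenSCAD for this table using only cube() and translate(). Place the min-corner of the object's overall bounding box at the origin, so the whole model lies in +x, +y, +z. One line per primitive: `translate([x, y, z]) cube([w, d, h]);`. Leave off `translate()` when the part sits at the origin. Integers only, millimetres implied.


// leg_h = 695 - 31 = 664
translate([0, 0, 664]) cube([1426, 883, 31]);
translate([34, 34, 0]) cube([88, 88, 664]);
translate([1304, 34, 0]) cube([88, 88, 664]);
translate([34, 761, 0]) cube([88, 88, 664]);
translate([1304, 761, 0]) cube([88, 88, 664]);


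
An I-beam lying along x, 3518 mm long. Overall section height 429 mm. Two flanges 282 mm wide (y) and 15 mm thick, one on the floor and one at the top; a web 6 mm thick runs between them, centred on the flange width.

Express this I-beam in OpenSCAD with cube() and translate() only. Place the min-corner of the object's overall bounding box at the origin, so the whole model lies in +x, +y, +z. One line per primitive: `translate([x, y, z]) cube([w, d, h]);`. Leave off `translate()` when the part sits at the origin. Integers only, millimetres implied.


cube([3518, 282, 15]);
translate([0, 138, 15]) cube([3518, 6, 399]);
translate([0, 0, 414]) cube([3518, 282, 15]);


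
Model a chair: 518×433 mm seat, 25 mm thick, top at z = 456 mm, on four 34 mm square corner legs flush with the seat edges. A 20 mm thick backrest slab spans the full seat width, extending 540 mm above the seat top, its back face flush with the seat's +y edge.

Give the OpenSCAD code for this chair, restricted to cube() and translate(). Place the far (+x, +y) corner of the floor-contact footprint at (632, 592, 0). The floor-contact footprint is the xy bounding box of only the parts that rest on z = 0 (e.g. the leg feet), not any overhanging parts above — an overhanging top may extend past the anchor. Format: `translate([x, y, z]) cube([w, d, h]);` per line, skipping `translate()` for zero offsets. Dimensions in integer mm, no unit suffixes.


translate([114, 159, 431]) cube([518, 433, 25]);
translate([114, 159, 0]) cube([34, 34, 431]);
translate([598, 159, 0]) cube([34, 34, 431]);
translate([114, 558, 0]) cube([34, 34, 431]);
translate([598, 558, 0]) cube([34, 34, 431]);
translate([114, 572, 456]) cube([518, 20, 540]);


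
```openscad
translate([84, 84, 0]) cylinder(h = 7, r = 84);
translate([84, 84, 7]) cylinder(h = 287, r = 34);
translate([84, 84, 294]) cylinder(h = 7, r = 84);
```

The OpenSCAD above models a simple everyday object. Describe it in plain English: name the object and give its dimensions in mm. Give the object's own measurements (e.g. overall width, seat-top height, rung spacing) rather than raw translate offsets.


A spool: two coaxial disc flanges of radius 84 mm and thickness 7 mm, joined by a core cylinder of radius 34 mm and height 287 mm. The lower flange rests on z = 0 and the three cylinders share a vertical axis.


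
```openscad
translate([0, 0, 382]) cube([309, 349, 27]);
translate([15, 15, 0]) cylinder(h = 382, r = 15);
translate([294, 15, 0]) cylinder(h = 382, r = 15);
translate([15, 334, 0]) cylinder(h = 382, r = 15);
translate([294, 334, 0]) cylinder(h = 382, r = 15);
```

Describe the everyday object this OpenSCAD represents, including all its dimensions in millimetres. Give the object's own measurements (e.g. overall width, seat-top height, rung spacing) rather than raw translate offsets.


A simple wooden stool: a rectangular seat 309 mm (x) by 349 mm (y), 27 mm thick, top face at z = 409 mm, on four round legs, each 30 mm in diameter. The legs rest on z = 0, each leg's axis is inset half a diameter from the nearest pair of seat edges (so the leg's bounding box is flush with the corner).


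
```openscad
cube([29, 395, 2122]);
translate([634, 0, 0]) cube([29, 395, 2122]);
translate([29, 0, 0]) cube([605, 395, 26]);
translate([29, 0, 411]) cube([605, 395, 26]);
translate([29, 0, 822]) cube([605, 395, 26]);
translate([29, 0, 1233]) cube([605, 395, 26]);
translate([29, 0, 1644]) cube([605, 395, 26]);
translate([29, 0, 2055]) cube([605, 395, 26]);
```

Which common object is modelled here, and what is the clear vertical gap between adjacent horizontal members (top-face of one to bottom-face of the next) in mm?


A bookshelf. The clear shelf gap is 385 mm.

Two tall side panels with 6 horizontal boards between them — a bookshelf. The first two shelf undersides are at z = 0 and z = 411; with shelf thickness 26, the clear gap is 411 − 0 − 26 = 385 mm.


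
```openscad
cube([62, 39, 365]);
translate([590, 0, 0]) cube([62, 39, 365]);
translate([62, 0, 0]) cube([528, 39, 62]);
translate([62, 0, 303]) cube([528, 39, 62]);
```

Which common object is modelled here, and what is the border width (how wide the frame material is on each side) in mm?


A picture frame. The border width is 62 mm.

Four thin pieces enclosing a rectangular opening — a picture frame. The two full-height stiles are 365 mm tall; the top rail sits at z = 303 and is 62 mm tall, so the border above the opening is 365 − 303 = 62 mm, matching the stile x-width.


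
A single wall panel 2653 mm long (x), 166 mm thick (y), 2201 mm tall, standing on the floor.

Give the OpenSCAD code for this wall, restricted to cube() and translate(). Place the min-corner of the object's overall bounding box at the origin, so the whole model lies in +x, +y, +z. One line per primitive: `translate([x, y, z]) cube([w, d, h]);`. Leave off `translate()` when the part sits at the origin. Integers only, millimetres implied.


cube([2653, 166, 2201]);


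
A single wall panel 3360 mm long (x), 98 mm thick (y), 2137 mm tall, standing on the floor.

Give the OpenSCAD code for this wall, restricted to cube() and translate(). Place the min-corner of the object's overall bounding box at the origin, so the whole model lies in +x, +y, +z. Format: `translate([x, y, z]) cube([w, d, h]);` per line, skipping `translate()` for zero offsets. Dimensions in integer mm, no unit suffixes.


cube([3360, 98, 2137]);


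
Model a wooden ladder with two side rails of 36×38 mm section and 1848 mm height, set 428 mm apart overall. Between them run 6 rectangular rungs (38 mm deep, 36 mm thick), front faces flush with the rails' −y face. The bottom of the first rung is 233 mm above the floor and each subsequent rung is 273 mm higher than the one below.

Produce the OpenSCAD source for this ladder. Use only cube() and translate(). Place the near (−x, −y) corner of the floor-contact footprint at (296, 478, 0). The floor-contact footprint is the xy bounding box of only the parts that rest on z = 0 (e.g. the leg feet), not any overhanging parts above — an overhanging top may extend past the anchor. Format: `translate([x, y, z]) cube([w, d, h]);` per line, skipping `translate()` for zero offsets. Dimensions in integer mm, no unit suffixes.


translate([296, 478, 0]) cube([36, 38, 1848]);
translate([688, 478, 0]) cube([36, 38, 1848]);
translate([332, 478, 233]) cube([356, 38, 36]);
translate([332, 478, 506]) cube([356, 38, 36]);
translate([332, 478, 779]) cube([356, 38, 36]);
translate([332, 478, 1052]) cube([356, 38, 36]);
translate([332, 478, 1325]) cube([356, 38, 36]);
translate([332, 478, 1598]) cube([356, 38, 36]);


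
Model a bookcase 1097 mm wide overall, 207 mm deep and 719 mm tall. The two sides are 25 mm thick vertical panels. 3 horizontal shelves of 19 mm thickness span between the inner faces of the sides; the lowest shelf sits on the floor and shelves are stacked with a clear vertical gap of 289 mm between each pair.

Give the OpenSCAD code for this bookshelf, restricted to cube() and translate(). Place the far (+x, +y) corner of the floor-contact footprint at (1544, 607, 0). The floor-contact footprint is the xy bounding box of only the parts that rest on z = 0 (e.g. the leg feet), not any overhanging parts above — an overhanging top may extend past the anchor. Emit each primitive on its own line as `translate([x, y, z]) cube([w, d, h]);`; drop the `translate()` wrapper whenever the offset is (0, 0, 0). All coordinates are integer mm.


translate([447, 400, 0]) cube([25, 207, 719]);
translate([1519, 400, 0]) cube([25, 207, 719]);
translate([472, 400, 0]) cube([1047, 207, 19]);
translate([472, 400, 308]) cube([1047, 207, 19]);
translate([472, 400, 616]) cube([1047, 207, 19]);


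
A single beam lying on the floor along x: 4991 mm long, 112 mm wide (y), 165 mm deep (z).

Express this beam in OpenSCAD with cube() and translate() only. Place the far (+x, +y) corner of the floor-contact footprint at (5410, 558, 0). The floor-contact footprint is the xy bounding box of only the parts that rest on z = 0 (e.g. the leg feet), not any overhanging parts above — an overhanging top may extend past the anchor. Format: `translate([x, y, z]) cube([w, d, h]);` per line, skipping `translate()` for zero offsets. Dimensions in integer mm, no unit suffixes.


translate([419, 446, 0]) cube([4991, 112, 165]);


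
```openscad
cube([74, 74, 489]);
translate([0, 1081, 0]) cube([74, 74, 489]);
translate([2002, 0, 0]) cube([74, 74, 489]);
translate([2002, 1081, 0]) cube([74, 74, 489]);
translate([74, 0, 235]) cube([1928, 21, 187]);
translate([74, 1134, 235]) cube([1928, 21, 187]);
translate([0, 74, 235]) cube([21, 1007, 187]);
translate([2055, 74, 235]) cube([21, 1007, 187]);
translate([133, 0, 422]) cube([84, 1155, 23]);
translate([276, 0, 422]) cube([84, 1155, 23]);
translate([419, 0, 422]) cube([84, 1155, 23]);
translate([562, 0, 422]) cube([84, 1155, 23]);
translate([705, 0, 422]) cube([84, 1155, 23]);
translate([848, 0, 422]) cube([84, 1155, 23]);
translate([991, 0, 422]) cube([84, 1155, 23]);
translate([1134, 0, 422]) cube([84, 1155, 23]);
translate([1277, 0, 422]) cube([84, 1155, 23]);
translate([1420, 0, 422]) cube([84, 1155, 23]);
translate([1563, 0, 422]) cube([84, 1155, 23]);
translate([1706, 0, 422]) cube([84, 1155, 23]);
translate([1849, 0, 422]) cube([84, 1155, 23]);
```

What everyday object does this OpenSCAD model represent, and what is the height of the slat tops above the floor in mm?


A bed frame. The slat-top height is 445 mm.

Four posts, four rails, and a row of slats — a bed frame. Slats sit on the rails at z = 235 + 187 = 422; with slat thickness 23, the top is 445 mm.


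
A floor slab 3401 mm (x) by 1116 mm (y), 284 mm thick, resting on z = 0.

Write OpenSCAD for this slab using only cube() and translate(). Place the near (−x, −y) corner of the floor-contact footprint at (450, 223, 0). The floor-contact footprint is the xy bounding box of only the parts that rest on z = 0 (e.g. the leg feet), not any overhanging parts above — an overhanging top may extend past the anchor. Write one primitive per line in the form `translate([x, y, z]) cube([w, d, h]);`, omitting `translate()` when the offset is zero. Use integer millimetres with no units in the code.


translate([450, 223, 0]) cube([3401, 1116, 284]);


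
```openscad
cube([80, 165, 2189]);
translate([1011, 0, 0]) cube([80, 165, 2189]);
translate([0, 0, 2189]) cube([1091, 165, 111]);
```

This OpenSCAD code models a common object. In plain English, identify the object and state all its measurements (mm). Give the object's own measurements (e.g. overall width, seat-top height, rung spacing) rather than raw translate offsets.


A door frame. The clear opening is 931 mm wide and 2189 mm high. Two 80 mm wide jambs, 165 mm deep, stand either side of the opening from the floor to the top of the opening. A 111 mm thick head sits across the top of both jambs, spanning the full outside width of the frame.


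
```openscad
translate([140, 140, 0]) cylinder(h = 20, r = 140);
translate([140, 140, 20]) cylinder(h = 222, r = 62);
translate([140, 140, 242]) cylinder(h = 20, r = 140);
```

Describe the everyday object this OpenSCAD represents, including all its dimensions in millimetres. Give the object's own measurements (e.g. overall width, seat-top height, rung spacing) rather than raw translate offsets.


A spool: two coaxial disc flanges of radius 140 mm and thickness 20 mm, joined by a core cylinder of radius 62 mm and height 222 mm. The lower flange rests on z = 0 and the three cylinders share a vertical axis.


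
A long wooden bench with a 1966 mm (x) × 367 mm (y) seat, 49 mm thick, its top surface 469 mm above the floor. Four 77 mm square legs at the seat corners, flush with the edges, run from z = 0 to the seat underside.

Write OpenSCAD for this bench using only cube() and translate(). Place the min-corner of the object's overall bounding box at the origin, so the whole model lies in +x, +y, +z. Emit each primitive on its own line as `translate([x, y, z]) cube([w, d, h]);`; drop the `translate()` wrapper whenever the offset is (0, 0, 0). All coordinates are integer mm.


// leg_h = 469 − 49 = 420
translate([0, 0, 420]) cube([1966, 367, 49]);
cube([77, 77, 420]);
translate([0, 290, 0]) cube([77, 77, 420]);
translate([1889, 0, 0]) cube([77, 77, 420]);
translate([1889, 290, 0]) cube([77, 77, 420]);


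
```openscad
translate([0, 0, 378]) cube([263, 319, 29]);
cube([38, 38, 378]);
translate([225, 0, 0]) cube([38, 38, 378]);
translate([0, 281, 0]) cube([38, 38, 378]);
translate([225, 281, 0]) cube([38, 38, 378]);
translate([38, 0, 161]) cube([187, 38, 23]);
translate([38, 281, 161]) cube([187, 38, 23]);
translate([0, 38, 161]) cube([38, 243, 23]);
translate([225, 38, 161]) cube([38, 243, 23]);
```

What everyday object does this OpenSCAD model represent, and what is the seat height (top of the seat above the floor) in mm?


A stool. The seat height is 407 mm.

A 263×319×29 slab at z = 378 on four corner posts — a stool. The seat top is 378 + 29 = 407 mm.


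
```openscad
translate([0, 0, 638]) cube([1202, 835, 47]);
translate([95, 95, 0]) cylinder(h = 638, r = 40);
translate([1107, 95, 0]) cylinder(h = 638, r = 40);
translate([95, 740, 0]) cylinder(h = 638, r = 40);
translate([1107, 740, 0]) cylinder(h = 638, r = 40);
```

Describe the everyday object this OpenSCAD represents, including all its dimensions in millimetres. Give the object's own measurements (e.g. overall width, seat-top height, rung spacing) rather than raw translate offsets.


A rectangular dining table. The top is 1202×835×47 mm with its upper surface at z = 685 mm. It stands on four round legs of 80 mm diameter, each leg's bounding box inset 55 mm from the nearest pair of top edges, running from the floor to the underside of the top.


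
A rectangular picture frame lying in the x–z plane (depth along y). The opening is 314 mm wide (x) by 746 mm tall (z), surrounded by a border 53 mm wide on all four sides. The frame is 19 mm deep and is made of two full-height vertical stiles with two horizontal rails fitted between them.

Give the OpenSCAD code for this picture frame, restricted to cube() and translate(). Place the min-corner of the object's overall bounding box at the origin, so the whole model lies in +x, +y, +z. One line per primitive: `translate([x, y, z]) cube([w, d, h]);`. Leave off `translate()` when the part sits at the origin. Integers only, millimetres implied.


cube([53, 19, 852]);
translate([367, 0, 0]) cube([53, 19, 852]);
translate([53, 0, 0]) cube([314, 19, 53]);
translate([53, 0, 799]) cube([314, 19, 53]);


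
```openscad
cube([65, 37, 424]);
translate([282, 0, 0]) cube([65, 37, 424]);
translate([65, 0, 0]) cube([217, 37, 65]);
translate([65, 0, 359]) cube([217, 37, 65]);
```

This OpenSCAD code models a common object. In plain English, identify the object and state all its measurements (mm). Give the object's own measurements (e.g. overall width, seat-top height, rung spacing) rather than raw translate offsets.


A rectangular picture frame lying in the x–z plane (depth along y). The opening is 217 mm wide (x) by 294 mm tall (z), surrounded by a border 65 mm wide on all four sides. The frame is 37 mm deep and is made of two full-height vertical stiles with two horizontal rails fitted between them.


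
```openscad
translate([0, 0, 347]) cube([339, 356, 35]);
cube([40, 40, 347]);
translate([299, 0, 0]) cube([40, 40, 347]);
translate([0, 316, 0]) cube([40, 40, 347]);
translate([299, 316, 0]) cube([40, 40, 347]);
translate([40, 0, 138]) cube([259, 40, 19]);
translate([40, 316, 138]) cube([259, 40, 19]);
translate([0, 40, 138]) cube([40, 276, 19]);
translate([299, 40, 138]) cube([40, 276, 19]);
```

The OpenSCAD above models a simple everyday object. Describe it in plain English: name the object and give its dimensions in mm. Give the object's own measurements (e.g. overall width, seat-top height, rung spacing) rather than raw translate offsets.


A four-legged stool. The seat is a 339×356×35 mm slab whose top surface is at z = 382 mm; four square legs, each 40×40 mm in cross-section, run from the floor (z = 0) to the underside of the seat, each flush with a corner of the seat. Four stretchers, 40 mm wide and 19 mm tall, connect adjacent legs with their undersides at z = 138 mm, each running between the inner faces of the legs it joins and aligned with the legs' outer faces on the other axis.


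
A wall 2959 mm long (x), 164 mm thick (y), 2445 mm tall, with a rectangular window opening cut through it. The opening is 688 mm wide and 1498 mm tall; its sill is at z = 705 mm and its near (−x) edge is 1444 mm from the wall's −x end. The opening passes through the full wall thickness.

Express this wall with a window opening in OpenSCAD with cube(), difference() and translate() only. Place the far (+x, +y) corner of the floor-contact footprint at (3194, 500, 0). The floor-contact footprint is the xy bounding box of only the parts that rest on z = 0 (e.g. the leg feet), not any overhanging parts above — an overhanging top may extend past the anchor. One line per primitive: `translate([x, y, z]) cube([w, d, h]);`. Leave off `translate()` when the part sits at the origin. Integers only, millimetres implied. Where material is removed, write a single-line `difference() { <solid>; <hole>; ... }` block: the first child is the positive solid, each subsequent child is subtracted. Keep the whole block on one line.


difference() { translate([235, 336, 0]) cube([2959, 164, 2445]); translate([1679, 336, 705]) cube([688, 164, 1498]); }


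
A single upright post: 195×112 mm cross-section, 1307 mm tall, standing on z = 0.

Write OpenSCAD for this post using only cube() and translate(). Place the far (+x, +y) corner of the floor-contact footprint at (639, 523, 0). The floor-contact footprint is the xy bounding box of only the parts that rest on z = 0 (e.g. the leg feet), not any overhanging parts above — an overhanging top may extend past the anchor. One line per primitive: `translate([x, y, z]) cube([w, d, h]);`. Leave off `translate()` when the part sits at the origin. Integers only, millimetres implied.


translate([444, 411, 0]) cube([195, 112, 1307]);


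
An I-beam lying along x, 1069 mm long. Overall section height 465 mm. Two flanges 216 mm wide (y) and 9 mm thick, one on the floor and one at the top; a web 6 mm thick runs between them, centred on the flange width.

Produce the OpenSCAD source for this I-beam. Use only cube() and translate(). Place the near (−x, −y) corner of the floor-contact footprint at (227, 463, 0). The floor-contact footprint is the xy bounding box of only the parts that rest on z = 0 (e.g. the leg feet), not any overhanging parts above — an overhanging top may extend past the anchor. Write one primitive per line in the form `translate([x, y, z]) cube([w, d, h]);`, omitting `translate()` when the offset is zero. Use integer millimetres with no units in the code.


translate([227, 463, 0]) cube([1069, 216, 9]);
translate([227, 568, 9]) cube([1069, 6, 447]);
translate([227, 463, 456]) cube([1069, 216, 9]);


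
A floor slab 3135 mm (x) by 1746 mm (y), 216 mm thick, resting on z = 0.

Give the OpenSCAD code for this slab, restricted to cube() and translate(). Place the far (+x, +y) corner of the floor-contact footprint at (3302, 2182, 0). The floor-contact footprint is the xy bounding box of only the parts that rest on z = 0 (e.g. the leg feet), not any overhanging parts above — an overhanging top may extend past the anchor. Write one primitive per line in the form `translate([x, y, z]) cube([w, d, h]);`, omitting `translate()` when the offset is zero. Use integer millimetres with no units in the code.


translate([167, 436, 0]) cube([3135, 1746, 216]);


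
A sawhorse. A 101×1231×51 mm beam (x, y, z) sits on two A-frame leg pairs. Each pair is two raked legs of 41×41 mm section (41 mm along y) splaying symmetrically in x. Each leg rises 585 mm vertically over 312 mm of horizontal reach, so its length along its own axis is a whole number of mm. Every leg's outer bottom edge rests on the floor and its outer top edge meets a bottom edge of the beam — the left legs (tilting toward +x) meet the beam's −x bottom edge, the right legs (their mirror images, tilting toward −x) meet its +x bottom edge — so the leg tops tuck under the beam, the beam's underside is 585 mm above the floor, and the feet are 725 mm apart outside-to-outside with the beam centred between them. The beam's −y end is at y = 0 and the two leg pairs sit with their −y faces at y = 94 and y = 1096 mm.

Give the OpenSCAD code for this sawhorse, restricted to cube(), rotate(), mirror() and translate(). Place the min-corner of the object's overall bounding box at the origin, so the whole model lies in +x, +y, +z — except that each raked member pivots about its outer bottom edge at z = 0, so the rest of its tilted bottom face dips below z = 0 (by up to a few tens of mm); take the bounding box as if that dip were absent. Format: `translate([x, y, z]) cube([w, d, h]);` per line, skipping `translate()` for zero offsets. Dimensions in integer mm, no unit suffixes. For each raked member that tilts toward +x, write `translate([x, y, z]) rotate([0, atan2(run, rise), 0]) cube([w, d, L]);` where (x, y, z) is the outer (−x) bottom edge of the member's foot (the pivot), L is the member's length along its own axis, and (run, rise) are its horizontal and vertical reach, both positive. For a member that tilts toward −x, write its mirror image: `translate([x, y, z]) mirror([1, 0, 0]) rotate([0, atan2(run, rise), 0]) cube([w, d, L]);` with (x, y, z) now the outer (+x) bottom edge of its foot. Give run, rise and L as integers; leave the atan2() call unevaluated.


translate([312, 0, 585]) cube([101, 1231, 51]);
translate([0, 94, 0]) rotate([0, atan2(312, 585), 0]) cube([41, 41, 663]);
translate([725, 94, 0]) mirror([1, 0, 0]) rotate([0, atan2(312, 585), 0]) cube([41, 41, 663]);
translate([0, 1096, 0]) rotate([0, atan2(312, 585), 0]) cube([41, 41, 663]);
translate([725, 1096, 0]) mirror([1, 0, 0]) rotate([0, atan2(312, 585), 0]) cube([41, 41, 663]);


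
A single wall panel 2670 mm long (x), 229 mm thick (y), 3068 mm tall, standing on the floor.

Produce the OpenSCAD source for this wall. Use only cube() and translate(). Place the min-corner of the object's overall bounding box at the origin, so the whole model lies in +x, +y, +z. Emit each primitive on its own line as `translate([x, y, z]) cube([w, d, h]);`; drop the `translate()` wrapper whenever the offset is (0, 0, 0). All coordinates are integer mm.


cube([2670, 229, 3068]);


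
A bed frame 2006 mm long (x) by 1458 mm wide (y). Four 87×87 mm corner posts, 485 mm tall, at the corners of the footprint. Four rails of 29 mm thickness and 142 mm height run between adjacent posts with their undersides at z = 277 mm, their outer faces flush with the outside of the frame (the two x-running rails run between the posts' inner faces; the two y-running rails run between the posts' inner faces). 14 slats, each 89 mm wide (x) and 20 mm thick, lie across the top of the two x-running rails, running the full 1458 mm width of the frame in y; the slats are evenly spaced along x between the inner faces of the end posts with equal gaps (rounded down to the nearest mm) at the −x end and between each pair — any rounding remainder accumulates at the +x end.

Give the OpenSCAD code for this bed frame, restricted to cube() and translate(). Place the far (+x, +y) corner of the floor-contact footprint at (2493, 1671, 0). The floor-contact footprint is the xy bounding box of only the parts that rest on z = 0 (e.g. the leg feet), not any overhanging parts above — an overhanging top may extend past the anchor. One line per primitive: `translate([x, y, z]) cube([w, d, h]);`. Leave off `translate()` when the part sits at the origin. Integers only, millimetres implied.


// slat z = rail_z + rail_h = 277 + 142 = 419
// slat gap = ⌊(1832 − 14·89) / 15⌋ = 39
translate([487, 213, 0]) cube([87, 87, 485]);
translate([487, 1584, 0]) cube([87, 87, 485]);
translate([2406, 213, 0]) cube([87, 87, 485]);
translate([2406, 1584, 0]) cube([87, 87, 485]);
translate([574, 213, 277]) cube([1832, 29, 142]);
translate([574, 1642, 277]) cube([1832, 29, 142]);
translate([487, 300, 277]) cube([29, 1284, 142]);
translate([2464, 300, 277]) cube([29, 1284, 142]);
translate([613, 213, 419]) cube([89, 1458, 20]);
translate([741, 213, 419]) cube([89, 1458, 20]);
translate([869, 213, 419]) cube([89, 1458, 20]);
translate([997, 213, 419]) cube([89, 1458, 20]);
translate([1125, 213, 419]) cube([89, 1458, 20]);
translate([1253, 213, 419]) cube([89, 1458, 20]);
translate([1381, 213, 419]) cube([89, 1458, 20]);
translate([1509, 213, 419]) cube([89, 1458, 20]);
translate([1637, 213, 419]) cube([89, 1458, 20]);
translate([1765, 213, 419]) cube([89, 1458, 20]);
translate([1893, 213, 419]) cube([89, 1458, 20]);
translate([2021, 213, 419]) cube([89, 1458, 20]);
translate([2149, 213, 419]) cube([89, 1458, 20]);
translate([2277, 213, 419]) cube([89, 1458, 20]);


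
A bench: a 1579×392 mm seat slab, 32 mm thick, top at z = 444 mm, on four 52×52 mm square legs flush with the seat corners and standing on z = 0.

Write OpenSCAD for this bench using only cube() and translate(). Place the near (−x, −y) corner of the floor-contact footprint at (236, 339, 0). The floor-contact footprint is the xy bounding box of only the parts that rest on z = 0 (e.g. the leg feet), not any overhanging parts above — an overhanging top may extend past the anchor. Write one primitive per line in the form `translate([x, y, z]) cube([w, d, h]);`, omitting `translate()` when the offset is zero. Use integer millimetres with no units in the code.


translate([236, 339, 412]) cube([1579, 392, 32]);
translate([236, 339, 0]) cube([52, 52, 412]);
translate([236, 679, 0]) cube([52, 52, 412]);
translate([1763, 339, 0]) cube([52, 52, 412]);
translate([1763, 679, 0]) cube([52, 52, 412]);


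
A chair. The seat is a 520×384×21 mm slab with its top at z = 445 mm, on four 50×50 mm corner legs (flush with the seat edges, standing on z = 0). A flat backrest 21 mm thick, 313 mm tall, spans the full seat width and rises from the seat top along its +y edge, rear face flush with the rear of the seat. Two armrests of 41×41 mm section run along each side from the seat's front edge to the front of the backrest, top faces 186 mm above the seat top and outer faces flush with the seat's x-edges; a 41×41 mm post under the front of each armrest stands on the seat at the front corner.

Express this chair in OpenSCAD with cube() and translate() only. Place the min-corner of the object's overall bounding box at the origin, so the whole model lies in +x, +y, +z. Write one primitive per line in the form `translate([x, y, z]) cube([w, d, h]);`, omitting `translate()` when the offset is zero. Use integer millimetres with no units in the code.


translate([0, 0, 424]) cube([520, 384, 21]);
cube([50, 50, 424]);
translate([470, 0, 0]) cube([50, 50, 424]);
translate([0, 334, 0]) cube([50, 50, 424]);
translate([470, 334, 0]) cube([50, 50, 424]);
translate([0, 363, 445]) cube([520, 21, 313]);
translate([0, 0, 590]) cube([41, 363, 41]);
translate([479, 0, 590]) cube([41, 363, 41]);
translate([0, 0, 445]) cube([41, 41, 145]);
translate([479, 0, 445]) cube([41, 41, 145]);


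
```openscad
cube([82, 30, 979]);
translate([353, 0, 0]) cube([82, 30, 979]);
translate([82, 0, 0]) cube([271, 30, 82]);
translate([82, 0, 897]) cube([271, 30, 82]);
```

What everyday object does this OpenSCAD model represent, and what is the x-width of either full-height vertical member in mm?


A picture frame. The border width is 82 mm.

Four thin pieces enclosing a rectangular opening — a picture frame. The two full-height stiles are 979 mm tall; the top rail sits at z = 897 and is 82 mm tall, so the border above the opening is 979 − 897 = 82 mm, matching the stile x-width.


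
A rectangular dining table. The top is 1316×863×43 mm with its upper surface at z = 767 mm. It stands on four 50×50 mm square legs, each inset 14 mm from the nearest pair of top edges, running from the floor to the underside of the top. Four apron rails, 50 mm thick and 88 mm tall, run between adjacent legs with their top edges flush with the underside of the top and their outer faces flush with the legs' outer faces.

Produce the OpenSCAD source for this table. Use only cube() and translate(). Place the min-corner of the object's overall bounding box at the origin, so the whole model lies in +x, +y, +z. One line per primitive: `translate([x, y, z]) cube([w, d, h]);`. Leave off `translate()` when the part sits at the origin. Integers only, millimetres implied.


translate([0, 0, 724]) cube([1316, 863, 43]);
translate([14, 14, 0]) cube([50, 50, 724]);
translate([1252, 14, 0]) cube([50, 50, 724]);
translate([14, 799, 0]) cube([50, 50, 724]);
translate([1252, 799, 0]) cube([50, 50, 724]);
translate([64, 14, 636]) cube([1188, 50, 88]);
translate([64, 799, 636]) cube([1188, 50, 88]);
translate([14, 64, 636]) cube([50, 735, 88]);
translate([1252, 64, 636]) cube([50, 735, 88]);


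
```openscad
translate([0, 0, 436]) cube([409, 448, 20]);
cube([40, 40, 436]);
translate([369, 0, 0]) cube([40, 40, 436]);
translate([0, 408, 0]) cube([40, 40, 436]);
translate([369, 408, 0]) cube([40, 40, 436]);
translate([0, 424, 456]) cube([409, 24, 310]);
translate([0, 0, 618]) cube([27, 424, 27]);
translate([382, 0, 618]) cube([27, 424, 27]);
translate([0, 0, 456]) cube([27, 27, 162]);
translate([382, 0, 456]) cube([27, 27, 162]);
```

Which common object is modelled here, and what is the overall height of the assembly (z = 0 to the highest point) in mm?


A chair. The overall height is 766 mm.

A slab on four corner posts with a tall panel at the back — a chair. The seat slab sits at z = 436 with thickness 20, and the 310 mm backrest starts at the seat top, so the overall height is 436 + 20 + 310 = 766 mm.


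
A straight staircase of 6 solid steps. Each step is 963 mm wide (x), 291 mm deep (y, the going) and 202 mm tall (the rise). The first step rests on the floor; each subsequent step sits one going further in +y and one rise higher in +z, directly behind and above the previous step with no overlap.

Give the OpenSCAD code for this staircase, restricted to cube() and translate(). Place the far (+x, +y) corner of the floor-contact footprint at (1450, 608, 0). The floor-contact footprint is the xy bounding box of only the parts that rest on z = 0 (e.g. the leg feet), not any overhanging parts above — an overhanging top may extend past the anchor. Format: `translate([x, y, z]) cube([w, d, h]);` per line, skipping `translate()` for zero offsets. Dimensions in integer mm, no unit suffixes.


translate([487, 317, 0]) cube([963, 291, 202]);
translate([487, 608, 202]) cube([963, 291, 202]);
translate([487, 899, 404]) cube([963, 291, 202]);
translate([487, 1190, 606]) cube([963, 291, 202]);
translate([487, 1481, 808]) cube([963, 291, 202]);
translate([487, 1772, 1010]) cube([963, 291, 202]);
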